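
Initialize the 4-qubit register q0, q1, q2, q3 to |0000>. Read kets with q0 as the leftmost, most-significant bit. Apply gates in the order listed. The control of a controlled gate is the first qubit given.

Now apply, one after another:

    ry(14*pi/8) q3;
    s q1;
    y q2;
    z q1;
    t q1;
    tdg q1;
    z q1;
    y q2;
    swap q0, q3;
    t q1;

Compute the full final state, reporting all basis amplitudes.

The resulting statevector has amplitude -sqrt(sqrt(2) + 2)/2 on |0000>, sqrt(2 - sqrt(2))/2 on |1000>, and 0 on every other basis state.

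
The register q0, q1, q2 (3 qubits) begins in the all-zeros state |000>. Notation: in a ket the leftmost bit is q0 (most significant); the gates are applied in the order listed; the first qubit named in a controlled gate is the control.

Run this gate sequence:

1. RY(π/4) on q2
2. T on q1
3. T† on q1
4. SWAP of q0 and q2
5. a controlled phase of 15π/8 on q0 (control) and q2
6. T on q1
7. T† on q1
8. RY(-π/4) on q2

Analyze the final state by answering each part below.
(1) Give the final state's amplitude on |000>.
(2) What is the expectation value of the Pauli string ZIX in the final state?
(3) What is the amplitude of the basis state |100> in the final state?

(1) |000> carries amplitude sqrt(2)/4 + 1/2 in the final state.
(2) The observable ZIX averages to -1/2.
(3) The final state's coefficient on |100> equals sqrt(2)/4.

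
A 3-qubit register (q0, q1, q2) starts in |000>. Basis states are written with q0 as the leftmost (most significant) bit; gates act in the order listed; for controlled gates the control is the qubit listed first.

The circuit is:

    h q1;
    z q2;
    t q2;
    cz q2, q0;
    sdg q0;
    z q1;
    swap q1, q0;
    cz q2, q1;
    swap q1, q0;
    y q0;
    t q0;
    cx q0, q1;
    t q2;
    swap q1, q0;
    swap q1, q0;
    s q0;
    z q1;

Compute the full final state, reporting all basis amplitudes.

The final amplitudes are sqrt(2)*exp(I*pi/4)/2 on |100>, sqrt(2)*exp(I*pi/4)/2 on |110>, and 0 on every other basis state.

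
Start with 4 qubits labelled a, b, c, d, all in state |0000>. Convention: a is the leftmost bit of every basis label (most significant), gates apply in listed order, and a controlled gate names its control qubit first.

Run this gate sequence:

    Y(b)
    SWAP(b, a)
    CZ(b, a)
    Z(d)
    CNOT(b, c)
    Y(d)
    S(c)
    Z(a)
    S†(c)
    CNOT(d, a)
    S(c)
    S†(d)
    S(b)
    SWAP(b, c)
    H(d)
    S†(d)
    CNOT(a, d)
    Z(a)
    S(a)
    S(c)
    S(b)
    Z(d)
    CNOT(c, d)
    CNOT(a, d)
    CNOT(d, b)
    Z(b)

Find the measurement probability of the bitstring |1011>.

A full measurement returns |1011> with probability 0.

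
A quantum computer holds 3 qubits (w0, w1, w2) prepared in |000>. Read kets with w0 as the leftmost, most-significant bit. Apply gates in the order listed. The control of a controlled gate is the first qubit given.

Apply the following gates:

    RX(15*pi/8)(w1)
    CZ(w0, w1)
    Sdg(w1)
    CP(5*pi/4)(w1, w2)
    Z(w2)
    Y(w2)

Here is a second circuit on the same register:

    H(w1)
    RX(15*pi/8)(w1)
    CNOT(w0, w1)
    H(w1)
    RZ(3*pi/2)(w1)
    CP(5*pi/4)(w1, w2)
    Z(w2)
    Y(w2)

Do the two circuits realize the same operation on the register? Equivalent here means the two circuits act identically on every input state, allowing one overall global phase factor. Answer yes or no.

No, they are not equivalent — no single phase factor reconciles the two unitaries.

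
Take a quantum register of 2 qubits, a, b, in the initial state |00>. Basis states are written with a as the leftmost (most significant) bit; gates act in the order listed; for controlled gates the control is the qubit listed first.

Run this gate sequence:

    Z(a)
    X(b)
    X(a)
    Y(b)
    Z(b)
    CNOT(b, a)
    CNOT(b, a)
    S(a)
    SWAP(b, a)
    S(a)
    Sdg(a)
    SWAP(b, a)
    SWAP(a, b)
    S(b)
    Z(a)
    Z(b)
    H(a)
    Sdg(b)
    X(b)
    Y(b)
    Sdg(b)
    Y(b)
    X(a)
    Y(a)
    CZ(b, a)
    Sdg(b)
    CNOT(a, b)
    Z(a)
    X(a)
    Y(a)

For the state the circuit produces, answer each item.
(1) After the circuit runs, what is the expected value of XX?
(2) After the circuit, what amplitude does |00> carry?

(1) The observable XX averages to -1. Key observation: steps 9-12 multiply out to the identity, so the circuit reduces to the remaining gates.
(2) The final state's coefficient on |00> equals -sqrt(2)*I/2.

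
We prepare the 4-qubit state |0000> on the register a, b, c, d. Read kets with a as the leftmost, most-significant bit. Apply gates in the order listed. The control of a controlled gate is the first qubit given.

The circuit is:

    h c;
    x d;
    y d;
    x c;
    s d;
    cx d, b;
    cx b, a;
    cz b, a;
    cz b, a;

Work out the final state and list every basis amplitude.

The final amplitudes are -sqrt(2)*I/2 on |0000>, -sqrt(2)*I/2 on |0010>, and 0 on every other basis state.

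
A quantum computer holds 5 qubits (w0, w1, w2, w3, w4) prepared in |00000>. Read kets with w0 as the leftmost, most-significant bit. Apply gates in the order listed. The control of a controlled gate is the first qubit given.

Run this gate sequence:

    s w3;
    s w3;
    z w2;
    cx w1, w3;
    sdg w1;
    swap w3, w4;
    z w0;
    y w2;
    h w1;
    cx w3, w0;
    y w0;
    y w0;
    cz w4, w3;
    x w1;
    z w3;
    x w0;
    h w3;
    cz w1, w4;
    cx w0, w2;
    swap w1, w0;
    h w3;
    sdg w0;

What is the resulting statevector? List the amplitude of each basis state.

The final amplitudes are sqrt(2)*I/2 on |01000>, sqrt(2)/2 on |11000>, and 0 on every other basis state.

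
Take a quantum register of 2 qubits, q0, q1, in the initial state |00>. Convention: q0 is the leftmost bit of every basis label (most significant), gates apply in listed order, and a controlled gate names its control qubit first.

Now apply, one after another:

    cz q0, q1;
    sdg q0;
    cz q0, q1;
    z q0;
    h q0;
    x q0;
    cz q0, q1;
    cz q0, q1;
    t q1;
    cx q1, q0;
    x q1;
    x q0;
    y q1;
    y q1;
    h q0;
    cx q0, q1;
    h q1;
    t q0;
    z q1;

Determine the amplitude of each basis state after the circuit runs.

The resulting statevector has amplitude sqrt(2)/2 on |00>, sqrt(2)/2 on |01>, 0 on |10>, 0 on |11>.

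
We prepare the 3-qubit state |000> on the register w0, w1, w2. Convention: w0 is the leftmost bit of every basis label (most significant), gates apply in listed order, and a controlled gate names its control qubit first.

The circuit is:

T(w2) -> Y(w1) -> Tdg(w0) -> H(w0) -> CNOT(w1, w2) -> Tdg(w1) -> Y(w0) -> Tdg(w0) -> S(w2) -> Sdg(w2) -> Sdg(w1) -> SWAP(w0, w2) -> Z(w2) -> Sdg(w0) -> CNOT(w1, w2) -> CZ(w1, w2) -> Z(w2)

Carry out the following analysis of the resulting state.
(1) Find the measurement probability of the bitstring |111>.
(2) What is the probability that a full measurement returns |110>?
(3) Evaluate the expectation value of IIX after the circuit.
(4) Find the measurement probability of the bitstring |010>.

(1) The probability of measuring |111> is 1/2.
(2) The probability of measuring |110> is 1/2.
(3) In the final state, IIX has expectation sqrt(2)/2.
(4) The probability of measuring |010> is 0.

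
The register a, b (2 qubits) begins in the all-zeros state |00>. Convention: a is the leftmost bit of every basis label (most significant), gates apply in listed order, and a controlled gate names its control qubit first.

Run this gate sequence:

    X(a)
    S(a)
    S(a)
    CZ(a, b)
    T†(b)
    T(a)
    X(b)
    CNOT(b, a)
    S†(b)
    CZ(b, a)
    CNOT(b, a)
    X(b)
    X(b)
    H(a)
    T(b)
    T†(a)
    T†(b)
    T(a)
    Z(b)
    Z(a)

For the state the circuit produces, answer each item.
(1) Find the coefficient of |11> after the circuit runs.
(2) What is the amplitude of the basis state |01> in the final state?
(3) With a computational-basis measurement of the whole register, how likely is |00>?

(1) The final state's coefficient on |11> equals -sqrt(2)*exp(3*I*pi/4)/2.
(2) The amplitude on |01> is -sqrt(2)*exp(3*I*pi/4)/2.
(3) A full measurement returns |00> with probability 0.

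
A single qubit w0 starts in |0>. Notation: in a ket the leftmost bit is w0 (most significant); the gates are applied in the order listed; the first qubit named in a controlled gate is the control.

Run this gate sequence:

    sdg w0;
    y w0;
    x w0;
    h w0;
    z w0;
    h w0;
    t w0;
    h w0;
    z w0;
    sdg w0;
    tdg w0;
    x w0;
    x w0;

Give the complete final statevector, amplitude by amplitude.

The final amplitudes are sqrt(2)*exp(3*I*pi/4)/2 on |0>, sqrt(2)/2 on |1>.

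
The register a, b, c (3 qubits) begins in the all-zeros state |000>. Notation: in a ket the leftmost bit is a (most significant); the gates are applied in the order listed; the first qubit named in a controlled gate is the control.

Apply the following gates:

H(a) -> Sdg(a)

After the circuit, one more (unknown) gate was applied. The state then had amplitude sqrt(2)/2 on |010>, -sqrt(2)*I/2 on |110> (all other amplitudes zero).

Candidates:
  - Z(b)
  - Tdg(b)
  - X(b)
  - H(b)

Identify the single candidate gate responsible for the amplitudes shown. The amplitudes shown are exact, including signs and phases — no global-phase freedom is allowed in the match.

The applied gate was X(b).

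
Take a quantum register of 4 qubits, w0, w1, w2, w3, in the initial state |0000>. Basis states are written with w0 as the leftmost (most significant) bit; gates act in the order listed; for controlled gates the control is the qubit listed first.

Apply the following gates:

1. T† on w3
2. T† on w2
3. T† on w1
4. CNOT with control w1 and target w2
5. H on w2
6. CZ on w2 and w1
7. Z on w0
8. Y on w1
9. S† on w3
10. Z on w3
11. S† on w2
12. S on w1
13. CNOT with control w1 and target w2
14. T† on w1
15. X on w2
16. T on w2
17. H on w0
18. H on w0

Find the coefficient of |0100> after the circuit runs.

The final state's coefficient on |0100> equals sqrt(2)*exp(3*I*pi/4)/2.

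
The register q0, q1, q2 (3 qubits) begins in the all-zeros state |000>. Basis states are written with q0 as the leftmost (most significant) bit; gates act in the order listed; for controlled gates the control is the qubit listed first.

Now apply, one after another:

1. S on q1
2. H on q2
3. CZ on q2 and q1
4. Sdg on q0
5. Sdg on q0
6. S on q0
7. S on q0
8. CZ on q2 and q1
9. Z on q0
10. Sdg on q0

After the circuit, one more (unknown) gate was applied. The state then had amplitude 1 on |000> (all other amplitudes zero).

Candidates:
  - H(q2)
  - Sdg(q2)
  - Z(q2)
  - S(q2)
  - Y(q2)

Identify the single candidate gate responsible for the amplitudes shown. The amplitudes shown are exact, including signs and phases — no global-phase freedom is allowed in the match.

The applied gate was H(q2).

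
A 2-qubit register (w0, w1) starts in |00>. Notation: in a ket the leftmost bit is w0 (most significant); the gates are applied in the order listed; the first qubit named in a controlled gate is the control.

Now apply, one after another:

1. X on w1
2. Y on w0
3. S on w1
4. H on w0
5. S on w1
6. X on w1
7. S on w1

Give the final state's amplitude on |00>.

The final state's coefficient on |00> equals -sqrt(2)*I/2.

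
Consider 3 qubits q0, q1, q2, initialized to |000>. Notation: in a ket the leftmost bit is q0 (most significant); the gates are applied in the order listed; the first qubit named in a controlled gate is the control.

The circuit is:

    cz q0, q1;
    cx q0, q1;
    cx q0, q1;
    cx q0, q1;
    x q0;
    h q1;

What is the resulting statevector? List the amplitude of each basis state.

After the circuit, the state carries amplitude sqrt(2)/2 on |100>, sqrt(2)/2 on |110>, and 0 on every other basis state. Key observation: the block from step 3 through step 4 cancels to the identity and can be dropped.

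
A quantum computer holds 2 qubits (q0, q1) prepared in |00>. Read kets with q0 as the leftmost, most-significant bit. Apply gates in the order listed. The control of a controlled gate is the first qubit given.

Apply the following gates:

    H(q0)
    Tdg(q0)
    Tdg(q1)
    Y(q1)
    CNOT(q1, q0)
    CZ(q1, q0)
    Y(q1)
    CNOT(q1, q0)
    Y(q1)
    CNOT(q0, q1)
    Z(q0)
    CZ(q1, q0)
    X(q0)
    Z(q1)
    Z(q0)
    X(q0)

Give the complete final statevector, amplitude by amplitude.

The resulting statevector has amplitude 0 on |00>, sqrt(2)*exp(I*pi/4)/2 on |01>, sqrt(2)*I/2 on |10>, 0 on |11>.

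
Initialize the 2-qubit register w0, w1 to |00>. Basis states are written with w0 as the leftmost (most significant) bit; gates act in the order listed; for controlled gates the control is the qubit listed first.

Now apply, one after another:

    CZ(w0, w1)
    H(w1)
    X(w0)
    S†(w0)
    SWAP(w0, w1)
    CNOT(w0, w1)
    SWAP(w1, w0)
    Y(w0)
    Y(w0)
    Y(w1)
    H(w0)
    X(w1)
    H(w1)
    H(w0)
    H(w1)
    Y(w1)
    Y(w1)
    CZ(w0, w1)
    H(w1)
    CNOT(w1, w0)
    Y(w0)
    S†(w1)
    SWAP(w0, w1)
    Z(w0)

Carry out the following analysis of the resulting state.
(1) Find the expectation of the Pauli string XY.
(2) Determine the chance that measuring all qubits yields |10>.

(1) The observable XY averages to -1.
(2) The probability of measuring |10> is 1/4.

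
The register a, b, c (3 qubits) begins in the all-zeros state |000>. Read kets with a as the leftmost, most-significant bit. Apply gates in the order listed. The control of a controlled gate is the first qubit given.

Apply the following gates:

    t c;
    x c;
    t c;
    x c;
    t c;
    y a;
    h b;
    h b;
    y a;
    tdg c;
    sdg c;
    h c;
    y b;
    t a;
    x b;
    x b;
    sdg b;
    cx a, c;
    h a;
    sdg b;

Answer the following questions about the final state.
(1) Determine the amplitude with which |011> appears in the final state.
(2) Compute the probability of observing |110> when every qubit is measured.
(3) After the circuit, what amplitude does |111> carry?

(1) |011> carries amplitude -exp(3*I*pi/4)/2 in the final state. Key observation: the block from step 5 through step 10 cancels to the identity and can be dropped.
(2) The probability of measuring |110> is 1/4.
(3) |111> carries amplitude -exp(3*I*pi/4)/2 in the final state.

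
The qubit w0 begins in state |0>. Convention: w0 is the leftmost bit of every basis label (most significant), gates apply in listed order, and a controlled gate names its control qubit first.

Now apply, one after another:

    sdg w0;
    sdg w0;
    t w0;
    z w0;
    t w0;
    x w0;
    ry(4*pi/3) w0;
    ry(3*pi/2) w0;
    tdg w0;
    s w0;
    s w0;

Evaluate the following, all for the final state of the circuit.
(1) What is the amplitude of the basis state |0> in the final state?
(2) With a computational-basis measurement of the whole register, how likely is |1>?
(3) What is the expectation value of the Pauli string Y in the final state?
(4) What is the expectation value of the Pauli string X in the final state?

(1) The final state's coefficient on |0> equals sqrt(2)/4 + sqrt(6)/4.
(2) A full measurement returns |1> with probability 1/2 - sqrt(3)/4.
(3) The expectation value of Y is -sqrt(2)/4.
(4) In the final state, X has expectation sqrt(2)/4.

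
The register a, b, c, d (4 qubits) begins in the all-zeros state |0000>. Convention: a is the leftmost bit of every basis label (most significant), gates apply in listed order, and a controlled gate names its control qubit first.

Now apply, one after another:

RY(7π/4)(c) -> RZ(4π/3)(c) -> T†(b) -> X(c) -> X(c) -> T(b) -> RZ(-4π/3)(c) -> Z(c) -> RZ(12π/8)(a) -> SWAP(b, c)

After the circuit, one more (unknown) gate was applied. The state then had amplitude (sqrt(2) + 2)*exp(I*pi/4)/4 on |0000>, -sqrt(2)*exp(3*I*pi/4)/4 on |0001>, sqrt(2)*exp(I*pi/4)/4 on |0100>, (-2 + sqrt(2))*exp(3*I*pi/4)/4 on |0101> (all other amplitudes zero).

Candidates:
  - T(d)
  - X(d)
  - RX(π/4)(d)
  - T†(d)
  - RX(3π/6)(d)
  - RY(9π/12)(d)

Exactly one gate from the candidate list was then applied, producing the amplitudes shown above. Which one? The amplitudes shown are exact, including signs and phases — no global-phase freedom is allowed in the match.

The unique candidate consistent with the amplitudes is RX(π/4)(d). Key observation: gates 2-7 undo each other exactly, leaving only the rest of the circuit to track.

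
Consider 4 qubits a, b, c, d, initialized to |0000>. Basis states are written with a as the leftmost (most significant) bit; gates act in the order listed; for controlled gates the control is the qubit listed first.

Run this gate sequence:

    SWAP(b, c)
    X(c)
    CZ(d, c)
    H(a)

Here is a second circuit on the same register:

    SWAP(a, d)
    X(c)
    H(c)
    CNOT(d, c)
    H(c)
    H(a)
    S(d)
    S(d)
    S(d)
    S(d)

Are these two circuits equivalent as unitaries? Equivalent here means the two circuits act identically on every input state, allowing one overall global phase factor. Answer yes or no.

No — the two circuits implement different unitaries, even allowing a global phase.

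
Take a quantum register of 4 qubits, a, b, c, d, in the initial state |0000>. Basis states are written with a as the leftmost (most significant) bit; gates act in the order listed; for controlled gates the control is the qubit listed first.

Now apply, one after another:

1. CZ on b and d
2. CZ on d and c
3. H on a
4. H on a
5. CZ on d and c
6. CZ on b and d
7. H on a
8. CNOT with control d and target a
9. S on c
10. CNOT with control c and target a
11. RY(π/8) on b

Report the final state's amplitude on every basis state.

The final amplitudes are sqrt(2)*cos(pi/16)/2 on |0000>, sqrt(2)*sin(pi/16)/2 on |0100>, sqrt(2)*cos(pi/16)/2 on |1000>, sqrt(2)*sin(pi/16)/2 on |1100>, and 0 on every other basis state. Key observation: gates 1-6 undo each other exactly, leaving only the rest of the circuit to track.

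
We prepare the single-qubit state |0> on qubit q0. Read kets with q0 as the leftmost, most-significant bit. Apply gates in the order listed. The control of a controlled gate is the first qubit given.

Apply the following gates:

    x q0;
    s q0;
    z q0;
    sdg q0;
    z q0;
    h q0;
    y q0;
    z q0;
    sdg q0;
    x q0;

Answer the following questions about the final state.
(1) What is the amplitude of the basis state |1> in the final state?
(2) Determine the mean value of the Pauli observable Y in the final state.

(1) The final state's coefficient on |1> equals sqrt(2)*I/2.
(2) In the final state, Y has expectation -1.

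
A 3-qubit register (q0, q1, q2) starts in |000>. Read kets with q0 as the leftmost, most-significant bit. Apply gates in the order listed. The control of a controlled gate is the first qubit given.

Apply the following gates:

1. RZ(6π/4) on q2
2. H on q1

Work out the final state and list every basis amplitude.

The resulting statevector has amplitude -sqrt(2)*exp(I*pi/4)/2 on |000>, -sqrt(2)*exp(I*pi/4)/2 on |010>, and 0 on every other basis state.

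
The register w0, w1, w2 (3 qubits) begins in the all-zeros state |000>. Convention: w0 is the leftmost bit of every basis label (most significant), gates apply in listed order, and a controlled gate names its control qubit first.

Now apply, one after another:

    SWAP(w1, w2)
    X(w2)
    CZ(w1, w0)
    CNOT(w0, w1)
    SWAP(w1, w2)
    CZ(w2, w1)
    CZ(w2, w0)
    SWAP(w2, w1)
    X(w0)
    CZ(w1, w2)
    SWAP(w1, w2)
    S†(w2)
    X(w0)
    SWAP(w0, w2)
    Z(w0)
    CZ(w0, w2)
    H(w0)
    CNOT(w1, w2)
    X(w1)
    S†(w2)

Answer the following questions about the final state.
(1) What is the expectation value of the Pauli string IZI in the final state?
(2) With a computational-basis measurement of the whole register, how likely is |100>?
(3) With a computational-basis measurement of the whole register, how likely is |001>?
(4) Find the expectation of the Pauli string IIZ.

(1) In the final state, IZI has expectation 1.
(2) A full measurement returns |100> with probability 0.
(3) A full measurement returns |001> with probability 1/2.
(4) In the final state, IIZ has expectation -1.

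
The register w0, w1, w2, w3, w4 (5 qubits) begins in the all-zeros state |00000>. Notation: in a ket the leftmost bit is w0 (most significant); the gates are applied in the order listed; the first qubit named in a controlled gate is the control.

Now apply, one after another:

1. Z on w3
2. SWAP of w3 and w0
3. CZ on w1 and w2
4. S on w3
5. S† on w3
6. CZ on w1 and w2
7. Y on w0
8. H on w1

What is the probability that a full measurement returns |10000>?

Outcome |10000> occurs with probability 1/2. Key observation: gates 3-6 undo each other exactly, leaving only the rest of the circuit to track.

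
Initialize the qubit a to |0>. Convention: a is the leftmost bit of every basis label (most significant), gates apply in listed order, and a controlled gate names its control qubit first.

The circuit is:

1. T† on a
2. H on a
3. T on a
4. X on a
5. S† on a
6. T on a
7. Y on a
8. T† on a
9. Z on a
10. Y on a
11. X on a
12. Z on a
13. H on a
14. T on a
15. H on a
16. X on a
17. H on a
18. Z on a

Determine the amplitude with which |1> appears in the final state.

|1> carries amplitude 1/2 - exp(I*pi/4)/2 in the final state. Key observation: the block from step 15 through step 18 cancels to the identity and can be dropped.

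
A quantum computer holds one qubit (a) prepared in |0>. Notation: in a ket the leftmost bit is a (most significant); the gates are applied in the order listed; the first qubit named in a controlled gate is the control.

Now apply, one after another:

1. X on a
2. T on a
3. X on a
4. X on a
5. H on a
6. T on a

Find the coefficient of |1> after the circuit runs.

The amplitude on |1> is -sqrt(2)*I/2.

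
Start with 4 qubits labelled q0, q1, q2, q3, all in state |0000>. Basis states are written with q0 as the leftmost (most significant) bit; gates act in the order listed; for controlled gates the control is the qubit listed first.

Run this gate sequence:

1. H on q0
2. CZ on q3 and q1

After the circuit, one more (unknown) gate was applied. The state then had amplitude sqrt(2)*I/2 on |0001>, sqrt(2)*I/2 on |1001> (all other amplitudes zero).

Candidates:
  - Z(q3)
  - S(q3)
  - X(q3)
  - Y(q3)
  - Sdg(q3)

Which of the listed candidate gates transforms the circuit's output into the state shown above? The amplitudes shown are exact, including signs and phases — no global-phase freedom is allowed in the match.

The unique candidate consistent with the amplitudes is Y(q3).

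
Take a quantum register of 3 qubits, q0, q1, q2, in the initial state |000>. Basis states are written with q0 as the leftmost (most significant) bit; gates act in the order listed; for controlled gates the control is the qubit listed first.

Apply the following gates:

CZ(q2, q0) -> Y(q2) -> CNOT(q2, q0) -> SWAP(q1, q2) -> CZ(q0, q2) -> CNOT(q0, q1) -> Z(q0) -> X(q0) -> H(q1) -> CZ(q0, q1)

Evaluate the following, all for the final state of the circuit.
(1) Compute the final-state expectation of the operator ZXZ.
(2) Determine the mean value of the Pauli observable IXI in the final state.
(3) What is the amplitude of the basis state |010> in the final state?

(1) The observable ZXZ averages to 1.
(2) The observable IXI averages to 1.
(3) The amplitude on |010> is -sqrt(2)*I/2.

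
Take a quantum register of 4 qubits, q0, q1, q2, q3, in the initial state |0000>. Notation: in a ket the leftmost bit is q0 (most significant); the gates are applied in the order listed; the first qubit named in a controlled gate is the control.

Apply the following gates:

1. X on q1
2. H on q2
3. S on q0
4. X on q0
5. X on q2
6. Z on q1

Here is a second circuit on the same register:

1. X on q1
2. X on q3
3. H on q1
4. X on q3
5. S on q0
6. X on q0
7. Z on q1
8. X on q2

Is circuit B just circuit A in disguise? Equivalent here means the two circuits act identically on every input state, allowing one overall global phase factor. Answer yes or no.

No: there is an input state on which the two circuits produce genuinely different outputs (not merely differing by a phase).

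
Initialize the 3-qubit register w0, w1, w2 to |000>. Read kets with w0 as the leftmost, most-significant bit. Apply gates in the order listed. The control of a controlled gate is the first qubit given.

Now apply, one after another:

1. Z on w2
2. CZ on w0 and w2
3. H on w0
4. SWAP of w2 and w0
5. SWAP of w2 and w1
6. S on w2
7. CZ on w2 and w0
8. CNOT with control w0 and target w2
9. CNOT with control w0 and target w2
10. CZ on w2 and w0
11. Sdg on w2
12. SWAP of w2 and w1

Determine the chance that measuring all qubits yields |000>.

Outcome |000> occurs with probability 1/2. Key observation: the block from step 5 through step 12 cancels to the identity and can be dropped.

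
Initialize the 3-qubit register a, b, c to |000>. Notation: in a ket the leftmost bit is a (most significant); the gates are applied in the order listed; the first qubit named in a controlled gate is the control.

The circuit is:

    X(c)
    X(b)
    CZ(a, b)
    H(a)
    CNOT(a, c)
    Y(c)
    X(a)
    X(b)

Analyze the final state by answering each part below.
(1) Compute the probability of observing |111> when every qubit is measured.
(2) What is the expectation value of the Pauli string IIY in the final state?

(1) A full measurement returns |111> with probability 0.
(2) The observable IIY averages to 0.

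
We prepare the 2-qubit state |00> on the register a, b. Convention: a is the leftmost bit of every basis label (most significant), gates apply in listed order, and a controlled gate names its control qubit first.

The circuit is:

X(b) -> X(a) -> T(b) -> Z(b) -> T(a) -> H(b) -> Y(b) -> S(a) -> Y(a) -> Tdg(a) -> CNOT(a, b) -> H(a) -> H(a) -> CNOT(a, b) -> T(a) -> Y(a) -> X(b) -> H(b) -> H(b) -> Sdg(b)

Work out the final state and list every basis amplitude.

The resulting statevector has amplitude 0 on |00>, 0 on |01>, sqrt(2)*I/2 on |10>, sqrt(2)/2 on |11>. Key observation: steps 9-16 multiply out to the identity, so the circuit reduces to the remaining gates.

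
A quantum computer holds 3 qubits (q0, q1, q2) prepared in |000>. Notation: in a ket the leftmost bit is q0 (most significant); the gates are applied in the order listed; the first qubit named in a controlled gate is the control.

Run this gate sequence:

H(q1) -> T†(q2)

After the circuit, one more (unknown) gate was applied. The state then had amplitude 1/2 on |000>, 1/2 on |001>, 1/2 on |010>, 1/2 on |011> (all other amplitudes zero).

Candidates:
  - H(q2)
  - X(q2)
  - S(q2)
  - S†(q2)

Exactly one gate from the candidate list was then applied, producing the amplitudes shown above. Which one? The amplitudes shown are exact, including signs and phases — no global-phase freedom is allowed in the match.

The unique candidate consistent with the amplitudes is H(q2).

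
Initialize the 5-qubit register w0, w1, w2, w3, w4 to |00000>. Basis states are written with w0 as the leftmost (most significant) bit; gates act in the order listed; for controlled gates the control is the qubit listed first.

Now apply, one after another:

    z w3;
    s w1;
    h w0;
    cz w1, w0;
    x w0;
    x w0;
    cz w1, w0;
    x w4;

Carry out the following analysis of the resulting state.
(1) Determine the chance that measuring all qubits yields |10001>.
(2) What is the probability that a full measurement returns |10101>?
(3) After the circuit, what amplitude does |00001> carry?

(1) Outcome |10001> occurs with probability 1/2. Key observation: the block from step 4 through step 7 cancels to the identity and can be dropped.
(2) Outcome |10101> occurs with probability 0.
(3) |00001> carries amplitude sqrt(2)/2 in the final state.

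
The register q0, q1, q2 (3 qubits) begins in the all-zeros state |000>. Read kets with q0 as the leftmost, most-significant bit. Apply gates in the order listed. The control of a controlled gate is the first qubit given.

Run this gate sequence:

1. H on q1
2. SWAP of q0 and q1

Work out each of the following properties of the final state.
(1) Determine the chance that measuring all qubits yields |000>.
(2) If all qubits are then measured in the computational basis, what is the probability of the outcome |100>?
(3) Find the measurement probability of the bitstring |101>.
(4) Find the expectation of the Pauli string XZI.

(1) A full measurement returns |000> with probability 1/2.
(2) Outcome |100> occurs with probability 1/2.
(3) Outcome |101> occurs with probability 0.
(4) The expectation value of XZI is 1.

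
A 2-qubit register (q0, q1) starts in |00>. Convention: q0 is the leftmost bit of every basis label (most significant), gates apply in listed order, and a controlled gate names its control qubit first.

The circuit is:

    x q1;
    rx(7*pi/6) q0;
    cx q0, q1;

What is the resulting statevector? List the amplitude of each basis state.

The resulting statevector has amplitude 0 on |00>, -sqrt(6)/4 + sqrt(2)/4 on |01>, I*(-sqrt(6) - sqrt(2))/4 on |10>, 0 on |11>.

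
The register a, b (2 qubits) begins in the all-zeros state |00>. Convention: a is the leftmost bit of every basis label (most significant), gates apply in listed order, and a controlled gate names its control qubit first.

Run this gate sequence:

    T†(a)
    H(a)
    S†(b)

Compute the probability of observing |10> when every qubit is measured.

The probability of measuring |10> is 1/2.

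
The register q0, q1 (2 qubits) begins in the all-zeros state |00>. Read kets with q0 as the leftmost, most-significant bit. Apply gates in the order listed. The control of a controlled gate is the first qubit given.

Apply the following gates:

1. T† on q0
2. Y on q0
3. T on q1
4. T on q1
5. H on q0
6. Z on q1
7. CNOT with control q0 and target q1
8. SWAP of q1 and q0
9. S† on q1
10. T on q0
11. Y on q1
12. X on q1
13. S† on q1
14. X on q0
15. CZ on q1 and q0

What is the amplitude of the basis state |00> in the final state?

The amplitude on |00> is 0.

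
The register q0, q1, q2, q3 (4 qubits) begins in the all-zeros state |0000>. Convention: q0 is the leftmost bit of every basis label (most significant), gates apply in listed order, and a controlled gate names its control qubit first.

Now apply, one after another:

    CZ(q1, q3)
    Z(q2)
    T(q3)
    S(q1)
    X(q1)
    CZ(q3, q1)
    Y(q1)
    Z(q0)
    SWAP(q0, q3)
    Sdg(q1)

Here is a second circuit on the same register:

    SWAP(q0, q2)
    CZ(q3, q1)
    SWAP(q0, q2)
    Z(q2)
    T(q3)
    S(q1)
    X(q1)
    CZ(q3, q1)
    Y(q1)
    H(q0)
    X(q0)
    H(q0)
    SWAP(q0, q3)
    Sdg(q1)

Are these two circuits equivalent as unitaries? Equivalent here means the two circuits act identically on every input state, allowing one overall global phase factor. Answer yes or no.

Yes: on every input state the two circuits agree up to one overall phase factor.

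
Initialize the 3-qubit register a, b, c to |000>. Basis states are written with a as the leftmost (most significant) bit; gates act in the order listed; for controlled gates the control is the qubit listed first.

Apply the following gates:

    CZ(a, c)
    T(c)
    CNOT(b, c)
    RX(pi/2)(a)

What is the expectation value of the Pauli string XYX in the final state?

In the final state, XYX has expectation 0.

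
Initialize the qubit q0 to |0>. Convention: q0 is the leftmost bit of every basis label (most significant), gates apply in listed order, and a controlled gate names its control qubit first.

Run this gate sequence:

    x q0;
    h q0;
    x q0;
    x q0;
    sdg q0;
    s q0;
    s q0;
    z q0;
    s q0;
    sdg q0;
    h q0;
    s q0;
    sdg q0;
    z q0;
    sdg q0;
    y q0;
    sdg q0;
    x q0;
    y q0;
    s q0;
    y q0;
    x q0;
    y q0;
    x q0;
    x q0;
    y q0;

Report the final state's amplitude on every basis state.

The resulting statevector has amplitude 1/2 - I/2 on |0>, -1/2 + I/2 on |1>.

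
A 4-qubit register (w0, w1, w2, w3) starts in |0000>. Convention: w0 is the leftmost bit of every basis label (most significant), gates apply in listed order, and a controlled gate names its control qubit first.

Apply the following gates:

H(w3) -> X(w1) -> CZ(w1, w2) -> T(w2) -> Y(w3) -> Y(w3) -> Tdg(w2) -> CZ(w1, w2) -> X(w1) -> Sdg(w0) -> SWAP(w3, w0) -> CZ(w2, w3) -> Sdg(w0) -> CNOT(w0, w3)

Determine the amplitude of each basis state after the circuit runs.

The resulting statevector has amplitude sqrt(2)/2 on |0000>, -sqrt(2)*I/2 on |1001>, and 0 on every other basis state. Key observation: the block from step 2 through step 9 cancels to the identity and can be dropped.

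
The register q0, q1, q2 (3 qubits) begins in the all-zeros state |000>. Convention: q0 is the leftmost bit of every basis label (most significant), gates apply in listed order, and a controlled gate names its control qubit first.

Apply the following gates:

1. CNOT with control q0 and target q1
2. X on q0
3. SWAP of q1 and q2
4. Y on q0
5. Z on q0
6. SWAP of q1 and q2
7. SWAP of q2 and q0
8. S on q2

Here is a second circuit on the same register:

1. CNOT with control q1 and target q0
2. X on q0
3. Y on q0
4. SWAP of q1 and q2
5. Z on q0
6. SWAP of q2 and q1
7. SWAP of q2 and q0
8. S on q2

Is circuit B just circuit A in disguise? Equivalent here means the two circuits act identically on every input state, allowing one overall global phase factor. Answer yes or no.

No — the two circuits implement different unitaries, even allowing a global phase.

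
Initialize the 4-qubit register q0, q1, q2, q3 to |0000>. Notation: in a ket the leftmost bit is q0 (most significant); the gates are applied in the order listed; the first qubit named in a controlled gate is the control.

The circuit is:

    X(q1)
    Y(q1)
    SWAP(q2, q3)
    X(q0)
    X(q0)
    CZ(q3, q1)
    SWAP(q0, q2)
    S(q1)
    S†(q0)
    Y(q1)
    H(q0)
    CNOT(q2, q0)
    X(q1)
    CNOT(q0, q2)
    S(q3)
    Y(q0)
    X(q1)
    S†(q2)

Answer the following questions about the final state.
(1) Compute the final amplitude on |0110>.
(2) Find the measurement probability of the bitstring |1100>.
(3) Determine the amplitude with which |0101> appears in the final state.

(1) |0110> carries amplitude -sqrt(2)/2 in the final state. Key observation: gates 4-5 undo each other exactly, leaving only the rest of the circuit to track.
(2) Outcome |1100> occurs with probability 1/2.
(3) |0101> carries amplitude 0 in the final state.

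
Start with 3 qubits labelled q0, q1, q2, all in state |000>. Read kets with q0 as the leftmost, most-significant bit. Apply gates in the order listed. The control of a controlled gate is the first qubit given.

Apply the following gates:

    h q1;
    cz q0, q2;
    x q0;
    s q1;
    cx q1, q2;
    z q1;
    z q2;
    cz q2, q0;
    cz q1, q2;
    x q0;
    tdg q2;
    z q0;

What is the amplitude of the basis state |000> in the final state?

The amplitude on |000> is sqrt(2)/2.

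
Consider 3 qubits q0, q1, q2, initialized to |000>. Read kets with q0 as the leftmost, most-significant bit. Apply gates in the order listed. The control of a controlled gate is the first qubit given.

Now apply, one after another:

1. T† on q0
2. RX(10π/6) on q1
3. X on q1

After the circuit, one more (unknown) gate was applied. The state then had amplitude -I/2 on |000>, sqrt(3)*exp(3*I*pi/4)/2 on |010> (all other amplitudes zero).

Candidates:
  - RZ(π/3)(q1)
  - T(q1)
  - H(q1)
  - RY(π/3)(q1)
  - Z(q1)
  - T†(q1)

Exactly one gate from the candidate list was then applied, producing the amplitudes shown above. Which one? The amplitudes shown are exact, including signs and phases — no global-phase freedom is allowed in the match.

It was T†(q1) that produced the state shown.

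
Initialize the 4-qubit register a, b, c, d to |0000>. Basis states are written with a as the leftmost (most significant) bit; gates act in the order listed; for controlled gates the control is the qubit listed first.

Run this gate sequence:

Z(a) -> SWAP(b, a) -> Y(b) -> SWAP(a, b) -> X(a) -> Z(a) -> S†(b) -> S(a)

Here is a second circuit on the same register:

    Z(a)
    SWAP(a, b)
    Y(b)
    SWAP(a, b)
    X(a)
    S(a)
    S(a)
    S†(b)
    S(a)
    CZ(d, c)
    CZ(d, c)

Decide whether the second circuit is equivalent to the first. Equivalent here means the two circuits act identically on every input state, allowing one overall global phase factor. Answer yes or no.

Yes — the two circuits implement the same unitary up to a global phase.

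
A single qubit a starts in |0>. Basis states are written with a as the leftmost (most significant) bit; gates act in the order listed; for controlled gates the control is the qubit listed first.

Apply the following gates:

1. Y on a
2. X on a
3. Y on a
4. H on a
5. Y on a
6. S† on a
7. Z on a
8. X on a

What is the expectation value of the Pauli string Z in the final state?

The expectation value of Z is 0.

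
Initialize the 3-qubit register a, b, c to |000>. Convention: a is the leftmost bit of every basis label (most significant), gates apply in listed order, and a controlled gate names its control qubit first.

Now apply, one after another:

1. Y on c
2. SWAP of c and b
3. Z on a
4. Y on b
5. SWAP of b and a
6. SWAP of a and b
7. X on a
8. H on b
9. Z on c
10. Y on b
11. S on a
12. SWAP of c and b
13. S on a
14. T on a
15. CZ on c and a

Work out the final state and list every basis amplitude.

The final amplitudes are sqrt(2)*exp(3*I*pi/4)/2 on |100>, sqrt(2)*exp(3*I*pi/4)/2 on |101>, and 0 on every other basis state.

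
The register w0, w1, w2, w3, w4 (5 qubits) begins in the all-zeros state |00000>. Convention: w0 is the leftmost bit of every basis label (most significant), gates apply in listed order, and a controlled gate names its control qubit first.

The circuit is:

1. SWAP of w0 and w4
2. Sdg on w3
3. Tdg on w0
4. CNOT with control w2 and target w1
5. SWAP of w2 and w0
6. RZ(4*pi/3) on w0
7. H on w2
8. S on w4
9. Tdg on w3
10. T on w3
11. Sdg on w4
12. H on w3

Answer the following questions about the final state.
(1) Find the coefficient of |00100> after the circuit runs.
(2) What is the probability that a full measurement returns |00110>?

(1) The final state's coefficient on |00100> equals -exp(I*pi/3)/2. Key observation: the block from step 8 through step 11 cancels to the identity and can be dropped.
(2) Outcome |00110> occurs with probability 1/4.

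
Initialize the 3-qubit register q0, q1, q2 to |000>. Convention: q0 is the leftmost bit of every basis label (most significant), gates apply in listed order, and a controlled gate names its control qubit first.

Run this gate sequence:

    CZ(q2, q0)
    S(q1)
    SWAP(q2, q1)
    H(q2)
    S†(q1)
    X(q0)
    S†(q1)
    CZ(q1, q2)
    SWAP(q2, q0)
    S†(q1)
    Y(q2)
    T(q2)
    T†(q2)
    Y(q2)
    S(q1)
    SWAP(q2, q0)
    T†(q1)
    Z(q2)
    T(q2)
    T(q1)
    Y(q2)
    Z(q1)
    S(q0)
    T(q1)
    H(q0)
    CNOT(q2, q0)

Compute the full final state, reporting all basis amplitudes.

After the circuit, the state carries amplitude -exp(I*pi/4)/2 on |000>, 1/2 on |001>, 0 on |010>, 0 on |011>, exp(I*pi/4)/2 on |100>, -1/2 on |101>, 0 on |110>, 0 on |111>. Key observation: steps 9-16 multiply out to the identity, so the circuit reduces to the remaining gates.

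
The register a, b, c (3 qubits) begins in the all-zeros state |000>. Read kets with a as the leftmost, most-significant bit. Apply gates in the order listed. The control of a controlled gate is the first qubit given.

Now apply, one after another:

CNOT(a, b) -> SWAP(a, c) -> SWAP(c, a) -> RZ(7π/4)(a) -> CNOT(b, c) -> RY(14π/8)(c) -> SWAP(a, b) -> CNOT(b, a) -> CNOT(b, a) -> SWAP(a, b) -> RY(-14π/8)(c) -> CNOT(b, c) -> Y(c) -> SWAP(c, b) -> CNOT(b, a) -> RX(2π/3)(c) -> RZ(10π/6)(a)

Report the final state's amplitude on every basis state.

After the circuit, the state carries amplitude exp(11*I*pi/24)/2 on |110>, -sqrt(3)*exp(23*I*pi/24)/2 on |111>, and 0 on every other basis state.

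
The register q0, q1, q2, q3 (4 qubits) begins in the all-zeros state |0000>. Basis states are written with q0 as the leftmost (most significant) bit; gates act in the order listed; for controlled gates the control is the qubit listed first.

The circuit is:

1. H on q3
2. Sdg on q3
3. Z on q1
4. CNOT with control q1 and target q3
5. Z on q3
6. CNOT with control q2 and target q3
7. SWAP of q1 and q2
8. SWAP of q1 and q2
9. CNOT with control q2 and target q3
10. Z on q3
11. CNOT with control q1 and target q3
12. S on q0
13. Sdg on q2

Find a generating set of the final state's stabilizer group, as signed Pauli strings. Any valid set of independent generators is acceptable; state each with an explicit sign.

One valid set of independent stabilizer generators is -IIIY, +ZIII, +IZII, +IIZI (any independent generating set of the same group is equally correct). Key observation: the block from step 4 through step 11 cancels to the identity and can be dropped.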